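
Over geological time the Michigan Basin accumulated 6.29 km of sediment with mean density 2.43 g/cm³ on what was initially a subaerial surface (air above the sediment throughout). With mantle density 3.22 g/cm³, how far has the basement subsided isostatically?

Subaerial load: s = t ρ_sed / ρ_m = 6.29 km × 2.43/3.22 = 4.75 km.

4.75 km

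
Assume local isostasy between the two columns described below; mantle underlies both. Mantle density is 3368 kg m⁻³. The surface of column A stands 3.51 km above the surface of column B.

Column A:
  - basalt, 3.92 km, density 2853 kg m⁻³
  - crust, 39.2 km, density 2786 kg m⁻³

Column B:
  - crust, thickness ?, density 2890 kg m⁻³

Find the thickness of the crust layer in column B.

27.2 km

Take the compensation level at the base of the deeper column (depth z_c below the surface of column A) and equate Σ ρ_i t_i down to z_c; mantle fills any gap and the z_c terms cancel.
Column A: 3.92×2853 + 39.2×2786 + (z_c − 43.12)×3368
Column B: 3.51×0 + x×2890 + (z_c − 3.51 − 0 − x)×3368
The z_c×3368 term appears on both sides and cancels. Collect the known terms of each column as K = Σ(ρt)_known − 3368 × (depth of known layers): K_A = 120394.96 − 3368×43.12 = −24833.2; K_B = 0 − 3368×(3.51 + 0) = −11821.68.
Balance: K_A = K_B − x×(3368 − 2890), so x = (K_B − K_A)/(3368 − 2890) = 13011.5/478 = 27.2 km.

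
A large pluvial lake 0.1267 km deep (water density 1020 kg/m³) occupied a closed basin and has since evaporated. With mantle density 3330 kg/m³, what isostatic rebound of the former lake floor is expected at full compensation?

0.0388 km

u = d ρ_w/ρ_m = 0.1267 km × 1020/3330 = 0.0388 km.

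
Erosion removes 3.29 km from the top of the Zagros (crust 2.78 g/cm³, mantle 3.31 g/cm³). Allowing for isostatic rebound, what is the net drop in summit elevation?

0.527 km

Rebound u = e ρ_c/ρ_m = 3.29 km × 2.78/3.31 = 2.763 km.
Net surface drop = e − u = 3.29 km − 2.763 km = e (ρ_m − ρ_c)/ρ_m = 0.527 km.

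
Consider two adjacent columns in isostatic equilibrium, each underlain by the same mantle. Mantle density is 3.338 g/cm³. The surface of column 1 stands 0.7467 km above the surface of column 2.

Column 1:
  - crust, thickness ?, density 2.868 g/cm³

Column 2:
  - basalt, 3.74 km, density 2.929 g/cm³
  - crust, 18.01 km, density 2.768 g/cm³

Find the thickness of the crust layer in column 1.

30.4 km

Take the compensation level at the base of the deeper column (depth z_c below the surface of column 1) and equate Σ ρ_i t_i down to z_c; mantle fills any gap and the z_c terms cancel.
Column 1: x×2.868 + (z_c − 0 − x)×3.338
Column 2: 0.7467×0 + 3.74×2.929 + 18.01×2.768 + (z_c − 0.7467 − 21.75)×3.338
The z_c×3.338 term appears on both sides and cancels. Collect the known terms of each column as K = Σ(ρt)_known − 3.338 × (depth of known layers): K_1 = 0 − 3.338×0 = 0; K_2 = 60.80614 − 3.338×(0.7467 + 21.75) = −14.2878446.
Balance: K_1 − x×(3.338 − 2.868) = K_2, so x = (K_1 − K_2)/(3.338 − 2.868) = 14.2878/0.47 = 30.4 km.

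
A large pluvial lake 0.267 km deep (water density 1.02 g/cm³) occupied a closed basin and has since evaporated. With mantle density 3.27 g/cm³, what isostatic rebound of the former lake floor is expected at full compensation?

u = d ρ_w/ρ_m = 0.267 km × 1.02/3.27 = 0.0833 km.

0.0833 km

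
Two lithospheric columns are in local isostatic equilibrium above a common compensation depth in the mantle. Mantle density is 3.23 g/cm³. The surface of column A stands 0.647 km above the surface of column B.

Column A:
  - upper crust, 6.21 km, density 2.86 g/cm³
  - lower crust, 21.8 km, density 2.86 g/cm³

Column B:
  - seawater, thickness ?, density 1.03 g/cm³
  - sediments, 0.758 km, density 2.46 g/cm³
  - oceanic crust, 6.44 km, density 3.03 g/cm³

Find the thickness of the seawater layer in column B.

Take the compensation level at the base of the deeper column (depth z_c below the surface of column A) and equate Σ ρ_i t_i down to z_c; mantle fills any gap and the z_c terms cancel.
Column A: 6.21×2.86 + 21.8×2.86 + (z_c − 28.01)×3.23
Column B: 0.647×0 + x×1.03 + 0.758×2.46 + 6.44×3.03 + (z_c − 0.647 − 7.198 − x)×3.23
The z_c×3.23 term appears on both sides and cancels. Collect the known terms of each column as K = Σ(ρt)_known − 3.23 × (depth of known layers): K_A = 80.1086 − 3.23×28.01 = −10.3637; K_B = 21.37788 − 3.23×(0.647 + 7.198) = −3.96147.
Balance: K_A = K_B − x×(3.23 − 1.03), so x = (K_B − K_A)/(3.23 − 1.03) = 6.40223/2.2 = 2.91 km.

2.91 km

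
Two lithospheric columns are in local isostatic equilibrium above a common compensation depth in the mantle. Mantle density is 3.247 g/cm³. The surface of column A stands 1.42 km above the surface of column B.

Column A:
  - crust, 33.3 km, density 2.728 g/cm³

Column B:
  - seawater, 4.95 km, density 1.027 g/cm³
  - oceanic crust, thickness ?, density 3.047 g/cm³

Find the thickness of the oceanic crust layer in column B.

Take the compensation level at the base of the deeper column (depth z_c below the surface of column A) and equate Σ ρ_i t_i down to z_c; mantle fills any gap and the z_c terms cancel.
Column A: 33.3×2.728 + (z_c − 33.3)×3.247
Column B: 1.42×0 + 4.95×1.027 + x×3.047 + (z_c − 1.42 − 4.95 − x)×3.247
The z_c×3.247 term appears on both sides and cancels. Collect the known terms of each column as K = Σ(ρt)_known − 3.247 × (depth of known layers): K_A = 90.8424 − 3.247×33.3 = −17.2827; K_B = 5.08365 − 3.247×(1.42 + 4.95) = −15.59974.
Balance: K_A = K_B − x×(3.247 − 3.047), so x = (K_B − K_A)/(3.247 − 3.047) = 1.68296/0.2 = 8.41 km.

8.41 km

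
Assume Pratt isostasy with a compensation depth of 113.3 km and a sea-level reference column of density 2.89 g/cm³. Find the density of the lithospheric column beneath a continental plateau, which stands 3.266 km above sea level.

Pratt balance: ρ_ref D = ρ (D + h).
ρ = ρ_ref D/(D + h) = 2.89 × 113.3 km/(113.3 km + 3.266 km) = 2.81 g/cm³.

2.81 g/cm³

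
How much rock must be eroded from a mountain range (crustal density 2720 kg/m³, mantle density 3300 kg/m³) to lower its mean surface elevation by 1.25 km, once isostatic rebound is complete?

7.11 km

Net drop Δ = e − u = e − e ρ_c/ρ_m = e (ρ_m − ρ_c)/ρ_m.
e = Δ ρ_m/(ρ_m − ρ_c) = 1.25 km × 3300/580 = 7.11 km.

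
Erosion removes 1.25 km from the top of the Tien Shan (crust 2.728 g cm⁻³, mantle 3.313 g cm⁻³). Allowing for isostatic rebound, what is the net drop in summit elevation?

0.221 km

Rebound u = e ρ_c/ρ_m = 1.25 km × 2.728/3.313 = 1.029 km.
Net surface drop = e − u = 1.25 km − 1.029 km = e (ρ_m − ρ_c)/ρ_m = 0.221 km.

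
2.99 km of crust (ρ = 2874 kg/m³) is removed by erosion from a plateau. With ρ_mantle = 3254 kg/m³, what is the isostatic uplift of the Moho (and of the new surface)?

Unloading: uplift u = e ρ_c/ρ_m = 2.99 km × 2874/3254 = 2.64 km.

2.64 km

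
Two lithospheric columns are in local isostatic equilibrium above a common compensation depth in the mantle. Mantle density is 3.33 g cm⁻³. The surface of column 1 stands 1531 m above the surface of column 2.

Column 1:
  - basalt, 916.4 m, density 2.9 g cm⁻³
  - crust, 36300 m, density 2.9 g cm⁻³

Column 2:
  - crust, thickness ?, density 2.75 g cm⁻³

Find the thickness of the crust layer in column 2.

18800 m

Take the compensation level at the base of the deeper column (depth z_c below the surface of column 1) and equate Σ ρ_i t_i down to z_c; mantle fills any gap and the z_c terms cancel.
Column 1: 916.4×2.9 + 36300×2.9 + (z_c − 37216.4)×3.33
Column 2: 1531×0 + x×2.75 + (z_c − 1531 − 0 − x)×3.33
The z_c×3.33 term appears on both sides and cancels. Collect the known terms of each column as K = Σ(ρt)_known − 3.33 × (depth of known layers): K_1 = 107927.56 − 3.33×37216.4 = −16003.052; K_2 = 0 − 3.33×(1531 + 0) = −5098.23.
Balance: K_1 = K_2 − x×(3.33 − 2.75), so x = (K_2 − K_1)/(3.33 − 2.75) = 10904.8/0.58 = 18800 m.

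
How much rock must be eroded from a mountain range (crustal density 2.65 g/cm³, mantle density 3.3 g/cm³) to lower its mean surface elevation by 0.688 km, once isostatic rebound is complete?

3.49 km

Net drop Δ = e − u = e − e ρ_c/ρ_m = e (ρ_m − ρ_c)/ρ_m.
e = Δ ρ_m/(ρ_m − ρ_c) = 0.688 km × 3.3/0.65 = 3.49 km.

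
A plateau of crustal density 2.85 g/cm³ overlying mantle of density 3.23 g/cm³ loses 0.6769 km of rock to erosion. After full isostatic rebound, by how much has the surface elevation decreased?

0.0796 km

Rebound u = e ρ_c/ρ_m = 0.6769 km × 2.85/3.23 = 0.5973 km.
Net surface drop = e − u = 0.6769 km − 0.5973 km = e (ρ_m − ρ_c)/ρ_m = 0.0796 km.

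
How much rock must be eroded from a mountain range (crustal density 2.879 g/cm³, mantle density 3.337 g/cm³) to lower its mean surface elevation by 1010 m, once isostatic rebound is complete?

Net drop Δ = e − u = e − e ρ_c/ρ_m = e (ρ_m − ρ_c)/ρ_m.
e = Δ ρ_m/(ρ_m − ρ_c) = 1010 m × 3.337/0.458 = 7360 m.

7360 m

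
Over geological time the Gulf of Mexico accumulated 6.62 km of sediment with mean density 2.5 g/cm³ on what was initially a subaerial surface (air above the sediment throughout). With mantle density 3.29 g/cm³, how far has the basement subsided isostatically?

5.03 km

Subaerial load: s = t ρ_sed / ρ_m = 6.62 km × 2.5/3.29 = 5.03 km.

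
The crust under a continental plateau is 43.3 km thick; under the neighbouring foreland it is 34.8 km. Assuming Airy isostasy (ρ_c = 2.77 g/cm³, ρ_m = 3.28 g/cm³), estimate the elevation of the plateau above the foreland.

1.32 km

Excess crust Δ = 43.3 km − 34.8 km = 8.5 km, split between elevation h and root r with h + r = Δ.
Airy balance ρ_c h = (ρ_m − ρ_c) r gives r = h ρ_c/(ρ_m − ρ_c), so h (1 + ρ_c/(ρ_m − ρ_c)) = Δ, i.e. h = Δ (ρ_m − ρ_c)/ρ_m.
h = 8.5 km × 0.51/3.28 = 1.32 km.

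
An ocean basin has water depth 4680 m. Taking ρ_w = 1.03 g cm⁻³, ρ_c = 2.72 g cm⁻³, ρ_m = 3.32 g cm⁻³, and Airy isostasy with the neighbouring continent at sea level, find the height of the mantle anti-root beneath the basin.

In Airy isostatic equilibrium: replacing crust with seawater at the top is compensated by replacing crust with mantle at the base: d (ρ_c − ρ_w) = a (ρ_m − ρ_c).
a = d (ρ_c − ρ_w)/(ρ_m − ρ_c) = 4680 m × 1.69/0.6 = 13200 m.

13200 m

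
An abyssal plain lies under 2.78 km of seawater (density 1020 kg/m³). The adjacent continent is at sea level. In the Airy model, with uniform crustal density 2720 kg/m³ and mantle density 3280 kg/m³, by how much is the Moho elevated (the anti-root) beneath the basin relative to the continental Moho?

8.44 km

In Airy isostatic equilibrium: replacing crust with seawater at the top is compensated by replacing crust with mantle at the base: d (ρ_c − ρ_w) = a (ρ_m − ρ_c).
a = d (ρ_c − ρ_w)/(ρ_m − ρ_c) = 2.78 km × 1700/560 = 8.44 km.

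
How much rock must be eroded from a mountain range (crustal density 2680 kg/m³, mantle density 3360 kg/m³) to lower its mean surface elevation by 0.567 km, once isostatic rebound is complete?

Net drop Δ = e − u = e − e ρ_c/ρ_m = e (ρ_m − ρ_c)/ρ_m.
e = Δ ρ_m/(ρ_m − ρ_c) = 0.567 km × 3360/680 = 2.8 km.

2.8 km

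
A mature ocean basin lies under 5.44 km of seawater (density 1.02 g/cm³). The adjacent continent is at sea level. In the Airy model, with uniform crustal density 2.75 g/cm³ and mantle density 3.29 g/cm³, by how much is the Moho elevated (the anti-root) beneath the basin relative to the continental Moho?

For local isostatic compensation: replacing crust with seawater at the top is compensated by replacing crust with mantle at the base: d (ρ_c − ρ_w) = a (ρ_m − ρ_c).
a = d (ρ_c − ρ_w)/(ρ_m − ρ_c) = 5.44 km × 1.73/0.54 = 17.4 km.

17.4 km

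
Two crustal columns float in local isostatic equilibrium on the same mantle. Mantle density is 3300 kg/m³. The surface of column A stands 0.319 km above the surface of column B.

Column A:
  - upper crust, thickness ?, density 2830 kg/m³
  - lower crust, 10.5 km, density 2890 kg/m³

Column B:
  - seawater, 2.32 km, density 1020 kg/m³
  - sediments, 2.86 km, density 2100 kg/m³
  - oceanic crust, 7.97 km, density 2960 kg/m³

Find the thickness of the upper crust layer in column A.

17.4 km

Take the compensation level at the base of the deeper column (depth z_c below the surface of column A) and equate Σ ρ_i t_i down to z_c; mantle fills any gap and the z_c terms cancel.
Column A: x×2830 + 10.5×2890 + (z_c − 10.5 − x)×3300
Column B: 0.319×0 + 2.32×1020 + 2.86×2100 + 7.97×2960 + (z_c − 0.319 − 13.15)×3300
The z_c×3300 term appears on both sides and cancels. Collect the known terms of each column as K = Σ(ρt)_known − 3300 × (depth of known layers): K_A = 30345 − 3300×10.5 = −4305; K_B = 31963.6 − 3300×(0.319 + 13.15) = −12484.1.
Balance: K_A − x×(3300 − 2830) = K_B, so x = (K_A − K_B)/(3300 − 2830) = 8179.1/470 = 17.4 km.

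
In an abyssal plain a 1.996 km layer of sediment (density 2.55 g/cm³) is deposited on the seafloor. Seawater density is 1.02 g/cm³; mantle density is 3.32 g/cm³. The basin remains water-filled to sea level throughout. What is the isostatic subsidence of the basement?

Submarine loading: the sediment displaces seawater, and the subsidence is in turn flooded, so s (ρ_m − ρ_w) = t (ρ_sed − ρ_w).
s = 1.996 km × (2.55 − 1.02) / (3.32 − 1.02) = 1.33 km.

1.33 km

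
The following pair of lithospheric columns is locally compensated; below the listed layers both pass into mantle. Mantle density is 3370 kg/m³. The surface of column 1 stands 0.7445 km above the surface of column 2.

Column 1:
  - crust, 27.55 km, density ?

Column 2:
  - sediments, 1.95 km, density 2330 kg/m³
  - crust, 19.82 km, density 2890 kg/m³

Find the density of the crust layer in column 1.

2860 kg/m³

Take the compensation level at the base of the deeper column (depth z_c below the surface of column 1) and equate Σ ρ_i t_i down to z_c; mantle fills any gap and the z_c terms cancel.
Column 1: 27.55×ρ + (z_c − 27.55)×3370
Column 2: 0.7445×0 + 1.95×2330 + 19.82×2890 + (z_c − 0.7445 − 21.77)×3370
The z_c×3370 term appears on both sides and cancels. Collect the known terms of each column as K = Σ(ρt)_known − 3370 × (depth of known layers): K_1 = 0 − 3370×27.55 = −92843.5; K_2 = 61823.3 − 3370×(0.7445 + 21.77) = −14050.565.
Balance: K_1 + 27.55×ρ = K_2, so ρ = (K_2 − K_1)/27.55 = 78792.9/27.55 = 2860 kg/m³.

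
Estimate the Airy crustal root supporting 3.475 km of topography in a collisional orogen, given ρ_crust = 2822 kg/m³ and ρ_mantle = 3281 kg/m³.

21.4 km

By Archimedes' principle applied to the lithosphere: the weight of the topography is balanced by the buoyancy of the root, ρ_c h = (ρ_m − ρ_c) r.
r = h · ρ_c / (ρ_m − ρ_c) = 3.475 km × 2822 / (3281 − 2822) = 21.4 km.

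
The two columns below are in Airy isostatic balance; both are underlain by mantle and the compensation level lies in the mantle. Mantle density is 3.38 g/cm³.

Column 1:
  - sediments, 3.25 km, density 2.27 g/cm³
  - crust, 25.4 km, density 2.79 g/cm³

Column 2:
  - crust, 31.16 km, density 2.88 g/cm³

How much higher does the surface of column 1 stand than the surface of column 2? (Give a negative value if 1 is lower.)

For any compensation level in the mantle, the mantle terms cancel and isostasy reduces to e = (Σt_1 − Σt_2) − (Σ(ρt)_1 − Σ(ρt)_2) / ρ_m.
Σt_1 = 28.65 km; Σt_2 = 31.16 km; Σ(ρt)_1 = 78.2435; Σ(ρt)_2 = 89.7408 (in km·g/cm³).
e = (28.65 − 31.16) − (78.2435 − 89.7408) / 3.38 = 0.892 km.

0.892 km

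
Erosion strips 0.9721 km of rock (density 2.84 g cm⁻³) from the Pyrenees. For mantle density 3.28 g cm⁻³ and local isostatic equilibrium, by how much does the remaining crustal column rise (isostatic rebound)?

Unloading: uplift u = e ρ_c/ρ_m = 0.9721 km × 2.84/3.28 = 0.842 km.

0.842 km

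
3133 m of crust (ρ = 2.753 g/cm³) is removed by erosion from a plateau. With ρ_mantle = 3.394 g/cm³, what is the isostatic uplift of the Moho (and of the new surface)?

2540 m

Unloading: uplift u = e ρ_c/ρ_m = 3133 m × 2.753/3.394 = 2540 m.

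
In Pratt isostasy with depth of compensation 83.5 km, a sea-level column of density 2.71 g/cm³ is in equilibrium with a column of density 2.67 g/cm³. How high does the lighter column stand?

ρ_ref D = ρ (D + h) → h = D (ρ_ref − ρ)/ρ.
h = 83.5 km × (2.71 − 2.67)/2.67 = 1.25 km.

1.25 km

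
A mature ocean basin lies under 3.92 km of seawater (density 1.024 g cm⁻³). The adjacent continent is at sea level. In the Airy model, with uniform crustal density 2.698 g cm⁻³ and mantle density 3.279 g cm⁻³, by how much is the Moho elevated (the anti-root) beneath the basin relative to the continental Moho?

11.3 km

Equating mass per unit area of the two columns: replacing crust with seawater at the top is compensated by replacing crust with mantle at the base: d (ρ_c − ρ_w) = a (ρ_m − ρ_c).
a = d (ρ_c − ρ_w)/(ρ_m − ρ_c) = 3.92 km × 1.674/0.581 = 11.3 km.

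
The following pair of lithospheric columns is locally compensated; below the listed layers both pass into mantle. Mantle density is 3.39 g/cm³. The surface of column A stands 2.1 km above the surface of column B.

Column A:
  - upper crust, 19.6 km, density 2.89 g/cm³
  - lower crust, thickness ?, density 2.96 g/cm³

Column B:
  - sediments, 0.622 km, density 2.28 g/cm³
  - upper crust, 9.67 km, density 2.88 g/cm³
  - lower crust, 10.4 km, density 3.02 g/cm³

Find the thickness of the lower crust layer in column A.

Take the compensation level at the base of the deeper column (depth z_c below the surface of column A) and equate Σ ρ_i t_i down to z_c; mantle fills any gap and the z_c terms cancel.
Column A: 19.6×2.89 + x×2.96 + (z_c − 19.6 − x)×3.39
Column B: 2.1×0 + 0.622×2.28 + 9.67×2.88 + 10.4×3.02 + (z_c − 2.1 − 20.692)×3.39
The z_c×3.39 term appears on both sides and cancels. Collect the known terms of each column as K = Σ(ρt)_known − 3.39 × (depth of known layers): K_A = 56.644 − 3.39×19.6 = −9.8; K_B = 60.67576 − 3.39×(2.1 + 20.692) = −16.58912.
Balance: K_A − x×(3.39 − 2.96) = K_B, so x = (K_A − K_B)/(3.39 − 2.96) = 6.78912/0.43 = 15.8 km.

15.8 km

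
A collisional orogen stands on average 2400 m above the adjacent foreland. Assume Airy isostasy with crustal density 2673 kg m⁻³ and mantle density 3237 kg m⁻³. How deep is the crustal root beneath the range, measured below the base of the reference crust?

By Archimedes' principle applied to the lithosphere: the weight of the topography is balanced by the buoyancy of the root, ρ_c h = (ρ_m − ρ_c) r.
r = h · ρ_c / (ρ_m − ρ_c) = 2400 m × 2673 / (3237 − 2673) = 11400 m.

11400 m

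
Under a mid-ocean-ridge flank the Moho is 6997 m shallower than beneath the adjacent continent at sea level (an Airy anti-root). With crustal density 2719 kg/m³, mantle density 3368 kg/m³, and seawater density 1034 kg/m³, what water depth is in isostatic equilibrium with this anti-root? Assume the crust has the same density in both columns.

2690 m

Replacing a thickness d of crust by seawater at the top must be balanced by replacing crust with mantle at the base: d (ρ_c − ρ_w) = a (ρ_m − ρ_c).
d = a (ρ_m − ρ_c)/(ρ_c − ρ_w) = 6997 m × 649/1685 = 2690 m.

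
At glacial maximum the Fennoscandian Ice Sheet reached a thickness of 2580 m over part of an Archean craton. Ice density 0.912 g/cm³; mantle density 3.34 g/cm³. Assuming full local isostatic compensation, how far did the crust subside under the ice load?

704 m

Balancing pressure at the compensation depth: the ice load ρ_ice t is balanced by mantle displaced below, ρ_m s.
s = t ρ_ice / ρ_m = 2580 m × 0.912/3.34 = 704 m.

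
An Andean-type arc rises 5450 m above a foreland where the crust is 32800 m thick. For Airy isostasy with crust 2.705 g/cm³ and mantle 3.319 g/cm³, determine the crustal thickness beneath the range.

Root depth r = h ρ_c / (ρ_m − ρ_c) = 5450 m × 2.705 / 0.614 = 24010 m.
Total thickness = T + h + r = 32800 m + 5450 m + 24010 m = 62300 m.

62300 m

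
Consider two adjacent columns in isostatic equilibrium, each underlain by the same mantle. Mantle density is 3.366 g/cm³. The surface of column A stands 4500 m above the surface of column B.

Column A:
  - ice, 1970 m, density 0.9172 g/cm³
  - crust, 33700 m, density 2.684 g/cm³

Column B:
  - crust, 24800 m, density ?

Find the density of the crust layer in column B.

2.86 g/cm³

Take the compensation level at the base of the deeper column (depth z_c below the surface of column A) and equate Σ ρ_i t_i down to z_c; mantle fills any gap and the z_c terms cancel.
Column A: 1970×0.9172 + 33700×2.684 + (z_c − 35670)×3.366
Column B: 4500×0 + 24800×ρ + (z_c − 4500 − 24800)×3.366
The z_c×3.366 term appears on both sides and cancels. Collect the known terms of each column as K = Σ(ρt)_known − 3.366 × (depth of known layers): K_A = 92257.684 − 3.366×35670 = −27807.536; K_B = 0 − 3.366×(4500 + 24800) = −98623.8.
Balance: K_A = K_B + 24800×ρ, so ρ = (K_A − K_B)/24800 = 70816.3/24800 = 2.86 g/cm³.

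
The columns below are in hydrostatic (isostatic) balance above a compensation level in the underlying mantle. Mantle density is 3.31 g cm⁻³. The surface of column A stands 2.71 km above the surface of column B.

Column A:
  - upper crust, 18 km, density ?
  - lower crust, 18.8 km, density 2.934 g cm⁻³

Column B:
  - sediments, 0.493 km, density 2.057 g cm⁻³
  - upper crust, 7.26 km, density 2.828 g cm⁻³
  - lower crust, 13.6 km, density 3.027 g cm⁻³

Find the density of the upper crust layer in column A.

Take the compensation level at the base of the deeper column (depth z_c below the surface of column A) and equate Σ ρ_i t_i down to z_c; mantle fills any gap and the z_c terms cancel.
Column A: 18×ρ + 18.8×2.934 + (z_c − 36.8)×3.31
Column B: 2.71×0 + 0.493×2.057 + 7.26×2.828 + 13.6×3.027 + (z_c − 2.71 − 21.353)×3.31
The z_c×3.31 term appears on both sides and cancels. Collect the known terms of each column as K = Σ(ρt)_known − 3.31 × (depth of known layers): K_A = 55.1592 − 3.31×36.8 = −66.6488; K_B = 62.712581 − 3.31×(2.71 + 21.353) = −16.935949.
Balance: K_A + 18×ρ = K_B, so ρ = (K_B − K_A)/18 = 49.7129/18 = 2.76 g cm⁻³.

2.76 g cm⁻³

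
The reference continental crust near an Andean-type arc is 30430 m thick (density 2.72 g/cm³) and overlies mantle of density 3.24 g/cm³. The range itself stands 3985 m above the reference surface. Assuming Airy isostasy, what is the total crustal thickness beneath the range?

Root depth r = h ρ_c / (ρ_m − ρ_c) = 3985 m × 2.72 / 0.52 = 20840 m.
Total thickness = T + h + r = 30430 m + 3985 m + 20840 m = 55300 m.

55300 m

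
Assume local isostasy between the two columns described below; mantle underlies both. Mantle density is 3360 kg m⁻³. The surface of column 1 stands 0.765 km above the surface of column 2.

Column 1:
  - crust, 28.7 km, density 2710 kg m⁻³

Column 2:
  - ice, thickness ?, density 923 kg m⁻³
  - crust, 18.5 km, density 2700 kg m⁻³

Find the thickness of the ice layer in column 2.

Take the compensation level at the base of the deeper column (depth z_c below the surface of column 1) and equate Σ ρ_i t_i down to z_c; mantle fills any gap and the z_c terms cancel.
Column 1: 28.7×2710 + (z_c − 28.7)×3360
Column 2: 0.765×0 + x×923 + 18.5×2700 + (z_c − 0.765 − 18.5 − x)×3360
The z_c×3360 term appears on both sides and cancels. Collect the known terms of each column as K = Σ(ρt)_known − 3360 × (depth of known layers): K_1 = 77777 − 3360×28.7 = −18655; K_2 = 49950 − 3360×(0.765 + 18.5) = −14780.4.
Balance: K_1 = K_2 − x×(3360 − 923), so x = (K_2 − K_1)/(3360 − 923) = 3874.6/2437 = 1.59 km.

1.59 km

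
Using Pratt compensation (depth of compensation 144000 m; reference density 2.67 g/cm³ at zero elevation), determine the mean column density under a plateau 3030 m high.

2.61 g/cm³

Pratt balance: ρ_ref D = ρ (D + h).
ρ = ρ_ref D/(D + h) = 2.67 × 144000 m/(144000 m + 3030 m) = 2.61 g/cm³.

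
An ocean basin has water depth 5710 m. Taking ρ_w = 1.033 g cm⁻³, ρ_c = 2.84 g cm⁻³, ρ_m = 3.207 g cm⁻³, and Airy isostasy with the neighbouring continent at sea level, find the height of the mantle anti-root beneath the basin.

28100 m

For local isostatic compensation: replacing crust with seawater at the top is compensated by replacing crust with mantle at the base: d (ρ_c − ρ_w) = a (ρ_m − ρ_c).
a = d (ρ_c − ρ_w)/(ρ_m − ρ_c) = 5710 m × 1.807/0.367 = 28100 m.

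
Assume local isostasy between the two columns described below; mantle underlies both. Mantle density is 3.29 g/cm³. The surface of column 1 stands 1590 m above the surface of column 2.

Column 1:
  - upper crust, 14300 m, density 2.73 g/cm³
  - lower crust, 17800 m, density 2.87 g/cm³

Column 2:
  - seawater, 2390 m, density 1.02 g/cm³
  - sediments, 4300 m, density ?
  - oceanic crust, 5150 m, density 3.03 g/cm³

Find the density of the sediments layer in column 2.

Take the compensation level at the base of the deeper column (depth z_c below the surface of column 1) and equate Σ ρ_i t_i down to z_c; mantle fills any gap and the z_c terms cancel.
Column 1: 14300×2.73 + 17800×2.87 + (z_c − 32100)×3.29
Column 2: 1590×0 + 2390×1.02 + 4300×ρ + 5150×3.03 + (z_c − 1590 − 11840)×3.29
The z_c×3.29 term appears on both sides and cancels. Collect the known terms of each column as K = Σ(ρt)_known − 3.29 × (depth of known layers): K_1 = 90125 − 3.29×32100 = −15484; K_2 = 18042.3 − 3.29×(1590 + 11840) = −26142.4.
Balance: K_1 = K_2 + 4300×ρ, so ρ = (K_1 − K_2)/4300 = 10658.4/4300 = 2.48 g/cm³.

2.48 g/cm³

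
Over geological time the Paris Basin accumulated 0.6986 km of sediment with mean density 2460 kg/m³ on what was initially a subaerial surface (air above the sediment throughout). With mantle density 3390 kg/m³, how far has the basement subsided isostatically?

Subaerial load: s = t ρ_sed / ρ_m = 0.6986 km × 2460/3390 = 0.507 km.

0.507 km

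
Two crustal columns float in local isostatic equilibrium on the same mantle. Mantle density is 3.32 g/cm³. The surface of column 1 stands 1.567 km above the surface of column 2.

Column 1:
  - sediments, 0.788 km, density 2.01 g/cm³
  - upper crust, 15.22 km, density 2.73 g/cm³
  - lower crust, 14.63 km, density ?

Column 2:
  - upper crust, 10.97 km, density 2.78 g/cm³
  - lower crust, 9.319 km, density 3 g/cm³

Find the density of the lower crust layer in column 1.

3.04 g/cm³

Take the compensation level at the base of the deeper column (depth z_c below the surface of column 1) and equate Σ ρ_i t_i down to z_c; mantle fills any gap and the z_c terms cancel.
Column 1: 0.788×2.01 + 15.22×2.73 + 14.63×ρ + (z_c − 30.638)×3.32
Column 2: 1.567×0 + 10.97×2.78 + 9.319×3 + (z_c − 1.567 − 20.289)×3.32
The z_c×3.32 term appears on both sides and cancels. Collect the known terms of each column as K = Σ(ρt)_known − 3.32 × (depth of known layers): K_1 = 43.13448 − 3.32×30.638 = −58.58368; K_2 = 58.4536 − 3.32×(1.567 + 20.289) = −14.10832.
Balance: K_1 + 14.63×ρ = K_2, so ρ = (K_2 − K_1)/14.63 = 44.4754/14.63 = 3.04 g/cm³.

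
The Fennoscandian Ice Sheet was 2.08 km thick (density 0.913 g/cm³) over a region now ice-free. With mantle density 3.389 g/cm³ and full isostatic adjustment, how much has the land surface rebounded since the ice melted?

Removing the load lets mantle flow back in; uplift u satisfies ρ_ice t = ρ_m u.
u = t ρ_ice/ρ_m = 2.08 km × 0.913/3.389 = 0.56 km.

0.56 km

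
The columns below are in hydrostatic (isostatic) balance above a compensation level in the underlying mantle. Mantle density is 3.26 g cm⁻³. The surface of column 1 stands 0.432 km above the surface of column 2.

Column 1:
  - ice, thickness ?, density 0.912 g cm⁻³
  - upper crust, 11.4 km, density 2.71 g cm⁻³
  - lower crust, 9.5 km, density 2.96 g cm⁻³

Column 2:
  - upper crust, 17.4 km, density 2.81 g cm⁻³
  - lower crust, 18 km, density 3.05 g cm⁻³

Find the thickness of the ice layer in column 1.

1.66 km

Take the compensation level at the base of the deeper column (depth z_c below the surface of column 1) and equate Σ ρ_i t_i down to z_c; mantle fills any gap and the z_c terms cancel.
Column 1: x×0.912 + 11.4×2.71 + 9.5×2.96 + (z_c − 20.9 − x)×3.26
Column 2: 0.432×0 + 17.4×2.81 + 18×3.05 + (z_c − 0.432 − 35.4)×3.26
The z_c×3.26 term appears on both sides and cancels. Collect the known terms of each column as K = Σ(ρt)_known − 3.26 × (depth of known layers): K_1 = 59.014 − 3.26×20.9 = −9.12; K_2 = 103.794 − 3.26×(0.432 + 35.4) = −13.01832.
Balance: K_1 − x×(3.26 − 0.912) = K_2, so x = (K_1 − K_2)/(3.26 − 0.912) = 3.89832/2.348 = 1.66 km.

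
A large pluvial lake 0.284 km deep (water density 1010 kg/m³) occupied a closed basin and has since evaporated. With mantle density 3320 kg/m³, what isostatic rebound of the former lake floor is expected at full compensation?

0.0864 km

u = d ρ_w/ρ_m = 0.284 km × 1010/3320 = 0.0864 km.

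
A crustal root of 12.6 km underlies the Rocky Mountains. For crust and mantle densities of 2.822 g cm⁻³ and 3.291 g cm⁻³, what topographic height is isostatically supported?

2.09 km

In Airy isostatic equilibrium: ρ_c h = (ρ_m − ρ_c) r.
h = r (ρ_m − ρ_c) / ρ_c = 12.6 km × (3.291 − 2.822) / 2.822 = 2.09 km.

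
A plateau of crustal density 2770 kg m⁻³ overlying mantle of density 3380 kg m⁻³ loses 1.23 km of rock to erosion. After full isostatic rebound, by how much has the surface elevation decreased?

Rebound u = e ρ_c/ρ_m = 1.23 km × 2770/3380 = 1.008 km.
Net surface drop = e − u = 1.23 km − 1.008 km = e (ρ_m − ρ_c)/ρ_m = 0.222 km.

0.222 km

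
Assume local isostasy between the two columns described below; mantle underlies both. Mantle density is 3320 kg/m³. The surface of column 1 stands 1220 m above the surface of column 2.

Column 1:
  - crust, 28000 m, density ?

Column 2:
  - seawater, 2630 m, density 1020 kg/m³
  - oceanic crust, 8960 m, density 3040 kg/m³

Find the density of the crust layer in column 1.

2870 kg/m³

Take the compensation level at the base of the deeper column (depth z_c below the surface of column 1) and equate Σ ρ_i t_i down to z_c; mantle fills any gap and the z_c terms cancel.
Column 1: 28000×ρ + (z_c − 28000)×3320
Column 2: 1220×0 + 2630×1020 + 8960×3040 + (z_c − 1220 − 11590)×3320
The z_c×3320 term appears on both sides and cancels. Collect the known terms of each column as K = Σ(ρt)_known − 3320 × (depth of known layers): K_1 = 0 − 3320×28000 = −92960000; K_2 = 29921000 − 3320×(1220 + 11590) = −12608200.
Balance: K_1 + 28000×ρ = K_2, so ρ = (K_2 − K_1)/28000 = 80351800/28000 = 2870 kg/m³.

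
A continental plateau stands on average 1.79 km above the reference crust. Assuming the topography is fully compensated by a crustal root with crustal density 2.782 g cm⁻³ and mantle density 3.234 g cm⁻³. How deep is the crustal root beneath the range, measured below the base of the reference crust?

Isostatic balance requires: the weight of the topography is balanced by the buoyancy of the root, ρ_c h = (ρ_m − ρ_c) r.
r = h · ρ_c / (ρ_m − ρ_c) = 1.79 km × 2.782 / (3.234 − 2.782) = 11 km.

11 km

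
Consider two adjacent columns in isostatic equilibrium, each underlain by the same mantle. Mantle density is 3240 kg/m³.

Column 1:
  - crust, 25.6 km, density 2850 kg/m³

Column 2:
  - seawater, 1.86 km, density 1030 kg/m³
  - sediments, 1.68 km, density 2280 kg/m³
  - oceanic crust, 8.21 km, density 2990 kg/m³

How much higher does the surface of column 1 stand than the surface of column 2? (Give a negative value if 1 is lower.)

For any compensation level in the mantle, the mantle terms cancel and isostasy reduces to e = (Σt_1 − Σt_2) − (Σ(ρt)_1 − Σ(ρt)_2) / ρ_m.
Σt_1 = 25.6 km; Σt_2 = 11.75 km; Σ(ρt)_1 = 72960; Σ(ρt)_2 = 30294.1 (in km·kg/m³).
e = (25.6 − 11.75) − (72960 − 30294.1) / 3240 = 0.682 km.

0.682 km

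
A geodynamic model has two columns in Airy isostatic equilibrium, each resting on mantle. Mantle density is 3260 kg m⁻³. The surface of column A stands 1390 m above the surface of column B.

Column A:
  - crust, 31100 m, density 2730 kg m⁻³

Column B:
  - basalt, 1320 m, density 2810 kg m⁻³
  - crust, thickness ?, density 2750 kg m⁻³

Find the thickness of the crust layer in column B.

Take the compensation level at the base of the deeper column (depth z_c below the surface of column A) and equate Σ ρ_i t_i down to z_c; mantle fills any gap and the z_c terms cancel.
Column A: 31100×2730 + (z_c − 31100)×3260
Column B: 1390×0 + 1320×2810 + x×2750 + (z_c − 1390 − 1320 − x)×3260
The z_c×3260 term appears on both sides and cancels. Collect the known terms of each column as K = Σ(ρt)_known − 3260 × (depth of known layers): K_A = 84903000 − 3260×31100 = −16483000; K_B = 3709200 − 3260×(1390 + 1320) = −5125400.
Balance: K_A = K_B − x×(3260 − 2750), so x = (K_B − K_A)/(3260 − 2750) = 11357600/510 = 22300 m.

22300 m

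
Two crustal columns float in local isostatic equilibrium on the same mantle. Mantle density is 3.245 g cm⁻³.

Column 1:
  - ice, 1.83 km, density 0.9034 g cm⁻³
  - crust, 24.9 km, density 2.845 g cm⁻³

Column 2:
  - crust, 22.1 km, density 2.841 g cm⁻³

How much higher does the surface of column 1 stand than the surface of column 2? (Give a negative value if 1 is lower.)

1.64 km

For any compensation level in the mantle, the mantle terms cancel and isostasy reduces to e = (Σt_1 − Σt_2) − (Σ(ρt)_1 − Σ(ρt)_2) / ρ_m.
Σt_1 = 26.73 km; Σt_2 = 22.1 km; Σ(ρt)_1 = 72.493722; Σ(ρt)_2 = 62.7861 (in km·g cm⁻³).
e = (26.73 − 22.1) − (72.493722 − 62.7861) / 3.245 = 1.64 km.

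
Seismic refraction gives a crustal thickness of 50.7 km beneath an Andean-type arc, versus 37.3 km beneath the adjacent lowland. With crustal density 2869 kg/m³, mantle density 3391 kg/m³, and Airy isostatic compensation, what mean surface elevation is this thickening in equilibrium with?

Excess crust Δ = 50.7 km − 37.3 km = 13.4 km, split between elevation h and root r with h + r = Δ.
Airy balance ρ_c h = (ρ_m − ρ_c) r gives r = h ρ_c/(ρ_m − ρ_c), so h (1 + ρ_c/(ρ_m − ρ_c)) = Δ, i.e. h = Δ (ρ_m − ρ_c)/ρ_m.
h = 13.4 km × 522/3391 = 2.06 km.

2.06 km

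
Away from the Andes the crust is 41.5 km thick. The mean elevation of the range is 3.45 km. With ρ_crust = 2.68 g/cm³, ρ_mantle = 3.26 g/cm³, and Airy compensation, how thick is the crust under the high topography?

Root depth r = h ρ_c / (ρ_m − ρ_c) = 3.45 km × 2.68 / 0.58 = 15.94 km.
Total thickness = T + h + r = 41.5 km + 3.45 km + 15.94 km = 60.9 km.

60.9 km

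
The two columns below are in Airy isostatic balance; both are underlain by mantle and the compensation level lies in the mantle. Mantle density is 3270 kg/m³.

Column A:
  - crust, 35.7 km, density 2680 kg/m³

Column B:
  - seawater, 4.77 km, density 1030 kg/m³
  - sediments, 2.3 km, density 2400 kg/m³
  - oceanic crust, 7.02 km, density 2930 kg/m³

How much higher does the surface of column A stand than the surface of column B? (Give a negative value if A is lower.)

1.83 km

For any compensation level in the mantle, the mantle terms cancel and isostasy reduces to e = (Σt_A − Σt_B) − (Σ(ρt)_A − Σ(ρt)_B) / ρ_m.
Σt_A = 35.7 km; Σt_B = 14.09 km; Σ(ρt)_A = 95676; Σ(ρt)_B = 31001.7 (in km·kg/m³).
e = (35.7 − 14.09) − (95676 − 31001.7) / 3270 = 1.83 km.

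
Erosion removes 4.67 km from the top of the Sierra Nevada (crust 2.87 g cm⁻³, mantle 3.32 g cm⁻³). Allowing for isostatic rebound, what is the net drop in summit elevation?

0.633 km

Rebound u = e ρ_c/ρ_m = 4.67 km × 2.87/3.32 = 4.037 km.
Net surface drop = e − u = 4.67 km − 4.037 km = e (ρ_m − ρ_c)/ρ_m = 0.633 km.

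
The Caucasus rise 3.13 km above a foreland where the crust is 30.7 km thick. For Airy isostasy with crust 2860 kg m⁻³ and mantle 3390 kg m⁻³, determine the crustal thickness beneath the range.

50.7 km

Root depth r = h ρ_c / (ρ_m − ρ_c) = 3.13 km × 2860 / 530 = 16.89 km.
Total thickness = T + h + r = 30.7 km + 3.13 km + 16.89 km = 50.7 km.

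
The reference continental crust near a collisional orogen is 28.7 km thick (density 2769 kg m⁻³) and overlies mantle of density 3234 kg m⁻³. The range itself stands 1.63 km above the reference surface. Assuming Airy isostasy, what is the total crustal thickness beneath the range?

40 km

Root depth r = h ρ_c / (ρ_m − ρ_c) = 1.63 km × 2769 / 465 = 9.706 km.
Total thickness = T + h + r = 28.7 km + 1.63 km + 9.706 km = 40 km.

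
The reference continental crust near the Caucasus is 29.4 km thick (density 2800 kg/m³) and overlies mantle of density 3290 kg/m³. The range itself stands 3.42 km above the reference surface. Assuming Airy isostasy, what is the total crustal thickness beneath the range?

52.4 km

Root depth r = h ρ_c / (ρ_m − ρ_c) = 3.42 km × 2800 / 490 = 19.54 km.
Total thickness = T + h + r = 29.4 km + 3.42 km + 19.54 km = 52.4 km.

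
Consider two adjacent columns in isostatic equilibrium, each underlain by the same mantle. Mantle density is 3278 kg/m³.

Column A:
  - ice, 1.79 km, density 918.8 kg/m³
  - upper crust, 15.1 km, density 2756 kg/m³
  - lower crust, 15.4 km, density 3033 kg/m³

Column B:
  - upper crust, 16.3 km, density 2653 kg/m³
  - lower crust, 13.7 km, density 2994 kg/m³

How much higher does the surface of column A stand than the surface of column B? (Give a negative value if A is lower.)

For any compensation level in the mantle, the mantle terms cancel and isostasy reduces to e = (Σt_A − Σt_B) − (Σ(ρt)_A − Σ(ρt)_B) / ρ_m.
Σt_A = 32.29 km; Σt_B = 30 km; Σ(ρt)_A = 89968.452; Σ(ρt)_B = 84261.7 (in km·kg/m³).
e = (32.29 − 30) − (89968.452 − 84261.7) / 3278 = 0.549 km.

0.549 km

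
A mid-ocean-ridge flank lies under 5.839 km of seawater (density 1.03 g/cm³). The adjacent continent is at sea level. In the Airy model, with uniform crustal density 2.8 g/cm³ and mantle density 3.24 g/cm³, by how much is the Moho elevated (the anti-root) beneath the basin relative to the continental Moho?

In Airy isostatic equilibrium: replacing crust with seawater at the top is compensated by replacing crust with mantle at the base: d (ρ_c − ρ_w) = a (ρ_m − ρ_c).
a = d (ρ_c − ρ_w)/(ρ_m − ρ_c) = 5.839 km × 1.77/0.44 = 23.5 km.

23.5 km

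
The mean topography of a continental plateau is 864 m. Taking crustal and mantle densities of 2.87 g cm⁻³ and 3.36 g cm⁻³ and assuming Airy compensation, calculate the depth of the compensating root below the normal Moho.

5060 m

Equating mass per unit area of the two columns: the weight of the topography is balanced by the buoyancy of the root, ρ_c h = (ρ_m − ρ_c) r.
r = h · ρ_c / (ρ_m − ρ_c) = 864 m × 2.87 / (3.36 − 2.87) = 5060 m.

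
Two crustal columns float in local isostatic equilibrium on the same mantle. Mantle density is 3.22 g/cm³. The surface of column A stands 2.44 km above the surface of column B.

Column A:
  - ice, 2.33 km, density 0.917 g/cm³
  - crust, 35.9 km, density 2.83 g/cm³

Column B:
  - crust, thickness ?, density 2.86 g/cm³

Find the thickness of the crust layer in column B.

Take the compensation level at the base of the deeper column (depth z_c below the surface of column A) and equate Σ ρ_i t_i down to z_c; mantle fills any gap and the z_c terms cancel.
Column A: 2.33×0.917 + 35.9×2.83 + (z_c − 38.23)×3.22
Column B: 2.44×0 + x×2.86 + (z_c − 2.44 − 0 − x)×3.22
The z_c×3.22 term appears on both sides and cancels. Collect the known terms of each column as K = Σ(ρt)_known − 3.22 × (depth of known layers): K_A = 103.73361 − 3.22×38.23 = −19.36699; K_B = 0 − 3.22×(2.44 + 0) = −7.8568.
Balance: K_A = K_B − x×(3.22 − 2.86), so x = (K_B − K_A)/(3.22 − 2.86) = 11.5102/0.36 = 32 km.

32 km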